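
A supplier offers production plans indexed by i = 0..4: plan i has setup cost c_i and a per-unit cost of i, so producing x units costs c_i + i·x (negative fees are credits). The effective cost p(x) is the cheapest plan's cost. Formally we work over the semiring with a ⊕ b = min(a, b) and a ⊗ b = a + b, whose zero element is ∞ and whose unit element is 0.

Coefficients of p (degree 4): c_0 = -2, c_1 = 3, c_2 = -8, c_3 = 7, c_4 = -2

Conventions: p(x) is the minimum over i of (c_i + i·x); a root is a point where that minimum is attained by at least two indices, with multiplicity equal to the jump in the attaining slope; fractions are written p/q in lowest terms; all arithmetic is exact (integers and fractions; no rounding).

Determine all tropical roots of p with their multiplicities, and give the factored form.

hull edge (i=0, c=-2) to (i=2, c=-8): slope -3, span 2
hull edge (i=2, c=-8) to (i=4, c=-2): slope 3, span 2
Factored form: p(x) = -2 ⊗ (x ⊕ (-3)) ⊗ (x ⊕ (-3)) ⊗ (x ⊕ 3) ⊗ (x ⊕ 3)
Answer: roots = -3 (mult 2), 3 (mult 2)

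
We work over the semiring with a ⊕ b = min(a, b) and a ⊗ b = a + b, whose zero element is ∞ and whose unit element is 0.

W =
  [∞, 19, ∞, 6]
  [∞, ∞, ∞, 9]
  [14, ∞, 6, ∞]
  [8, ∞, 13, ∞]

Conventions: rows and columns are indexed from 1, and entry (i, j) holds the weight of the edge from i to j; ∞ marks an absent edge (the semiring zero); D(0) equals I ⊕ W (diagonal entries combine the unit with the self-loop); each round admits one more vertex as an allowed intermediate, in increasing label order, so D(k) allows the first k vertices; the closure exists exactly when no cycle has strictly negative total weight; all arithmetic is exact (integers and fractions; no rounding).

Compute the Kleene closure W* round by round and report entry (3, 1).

D(0):
  [0, 19, ∞, 6]
  [∞, 0, ∞, 9]
  [14, ∞, 0, ∞]
  [8, ∞, 13, 0]
D(1):
  [0, 19, ∞, 6]
  [∞, 0, ∞, 9]
  [14, 33, 0, 20]
  [8, 27, 13, 0]
D(2):
  [0, 19, ∞, 6]
  [∞, 0, ∞, 9]
  [14, 33, 0, 20]
  [8, 27, 13, 0]
D(3):
  [0, 19, ∞, 6]
  [∞, 0, ∞, 9]
  [14, 33, 0, 20]
  [8, 27, 13, 0]
D(4):
  [0, 19, 19, 6]
  [17, 0, 22, 9]
  [14, 33, 0, 20]
  [8, 27, 13, 0]
Answer: W*[3][1] = 14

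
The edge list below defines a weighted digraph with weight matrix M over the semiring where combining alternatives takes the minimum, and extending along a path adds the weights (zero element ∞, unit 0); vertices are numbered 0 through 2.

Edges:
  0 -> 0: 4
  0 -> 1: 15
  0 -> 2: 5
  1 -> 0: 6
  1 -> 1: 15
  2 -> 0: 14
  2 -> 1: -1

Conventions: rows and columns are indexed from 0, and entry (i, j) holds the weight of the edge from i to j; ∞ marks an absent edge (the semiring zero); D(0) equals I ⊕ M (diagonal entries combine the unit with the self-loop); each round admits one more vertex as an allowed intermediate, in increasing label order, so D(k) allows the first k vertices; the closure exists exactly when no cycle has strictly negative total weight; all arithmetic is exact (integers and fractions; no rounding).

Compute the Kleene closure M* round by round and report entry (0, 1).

D(0):
  [0, 15, 5]
  [6, 0, ∞]
  [14, -1, 0]
D(1):
  [0, 15, 5]
  [6, 0, 11]
  [14, -1, 0]
D(2):
  [0, 15, 5]
  [6, 0, 11]
  [5, -1, 0]
D(3):
  [0, 4, 5]
  [6, 0, 11]
  [5, -1, 0]
Answer: M*[0][1] = 4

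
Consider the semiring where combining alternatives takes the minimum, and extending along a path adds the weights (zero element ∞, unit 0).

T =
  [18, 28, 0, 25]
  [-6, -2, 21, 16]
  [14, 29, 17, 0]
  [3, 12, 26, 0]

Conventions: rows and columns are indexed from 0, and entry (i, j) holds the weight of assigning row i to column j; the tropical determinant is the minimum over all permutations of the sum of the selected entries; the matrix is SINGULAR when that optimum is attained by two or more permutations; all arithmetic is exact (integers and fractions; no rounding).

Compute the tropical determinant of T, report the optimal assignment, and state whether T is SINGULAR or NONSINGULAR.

σ = (0, 1, 2, 3): 18 + (-2) + 17 + 0 = 33
σ = (0, 1, 3, 2): 18 + (-2) + 0 + 26 = 42
σ = (0, 2, 1, 3): 18 + 21 + 29 + 0 = 68
σ = (0, 2, 3, 1): 18 + 21 + 0 + 12 = 51
σ = (0, 3, 1, 2): 18 + 16 + 29 + 26 = 89
σ = (0, 3, 2, 1): 18 + 16 + 17 + 12 = 63
σ = (1, 0, 2, 3): 28 + (-6) + 17 + 0 = 39
σ = (1, 0, 3, 2): 28 + (-6) + 0 + 26 = 48
σ = (1, 2, 0, 3): 28 + 21 + 14 + 0 = 63
σ = (1, 2, 3, 0): 28 + 21 + 0 + 3 = 52
σ = (1, 3, 0, 2): 28 + 16 + 14 + 26 = 84
σ = (1, 3, 2, 0): 28 + 16 + 17 + 3 = 64
σ = (2, 0, 1, 3): 0 + (-6) + 29 + 0 = 23
σ = (2, 0, 3, 1): 0 + (-6) + 0 + 12 = 6
σ = (2, 1, 0, 3): 0 + (-2) + 14 + 0 = 12
σ = (2, 1, 3, 0): 0 + (-2) + 0 + 3 = 1
σ = (2, 3, 0, 1): 0 + 16 + 14 + 12 = 42
σ = (2, 3, 1, 0): 0 + 16 + 29 + 3 = 48
σ = (3, 0, 1, 2): 25 + (-6) + 29 + 26 = 74
σ = (3, 0, 2, 1): 25 + (-6) + 17 + 12 = 48
σ = (3, 1, 0, 2): 25 + (-2) + 14 + 26 = 63
σ = (3, 1, 2, 0): 25 + (-2) + 17 + 3 = 43
σ = (3, 2, 0, 1): 25 + 21 + 14 + 12 = 72
σ = (3, 2, 1, 0): 25 + 21 + 29 + 3 = 78
Optimal value attained by: σ = (2, 1, 3, 0).
Answer: det⊕(T) = 1; verdict: NONSINGULAR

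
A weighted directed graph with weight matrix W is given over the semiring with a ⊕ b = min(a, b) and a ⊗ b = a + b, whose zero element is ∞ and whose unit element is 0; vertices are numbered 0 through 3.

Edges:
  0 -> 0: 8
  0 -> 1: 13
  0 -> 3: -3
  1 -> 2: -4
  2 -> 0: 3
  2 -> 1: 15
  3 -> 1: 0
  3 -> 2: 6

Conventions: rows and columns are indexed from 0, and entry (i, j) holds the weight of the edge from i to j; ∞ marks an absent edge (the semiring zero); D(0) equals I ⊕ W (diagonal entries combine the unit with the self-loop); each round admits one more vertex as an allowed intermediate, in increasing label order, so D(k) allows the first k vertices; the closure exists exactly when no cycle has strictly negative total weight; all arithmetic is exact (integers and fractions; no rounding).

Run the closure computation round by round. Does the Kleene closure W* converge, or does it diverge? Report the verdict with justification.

D(0):
  [0, 13, ∞, -3]
  [∞, 0, -4, ∞]
  [3, 15, 0, ∞]
  [∞, 0, 6, 0]
D(1):
  [0, 13, ∞, -3]
  [∞, 0, -4, ∞]
  [3, 15, 0, 0]
  [∞, 0, 6, 0]
D(2):
  [0, 13, 9, -3]
  [∞, 0, -4, ∞]
  [3, 15, 0, 0]
  [∞, 0, -4, 0]
Detection: at round 3, diagonal entry (3, 3) turns strictly negative.
Key observation: the cycle 3->1->2->0->3 has total weight 0 + (-4) + 3 + (-3), which is strictly negative.
Answer: DIVERGES — negative cycle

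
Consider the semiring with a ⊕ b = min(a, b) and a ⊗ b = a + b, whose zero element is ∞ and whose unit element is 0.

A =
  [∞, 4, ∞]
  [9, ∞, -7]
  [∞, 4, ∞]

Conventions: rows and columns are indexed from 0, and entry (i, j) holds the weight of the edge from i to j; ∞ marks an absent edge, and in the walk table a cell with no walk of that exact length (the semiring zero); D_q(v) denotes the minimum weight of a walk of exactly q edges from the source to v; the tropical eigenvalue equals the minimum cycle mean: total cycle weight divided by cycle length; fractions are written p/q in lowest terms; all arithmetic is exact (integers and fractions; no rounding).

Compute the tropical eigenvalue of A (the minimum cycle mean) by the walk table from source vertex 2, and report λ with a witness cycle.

q=0: [∞, ∞, 0]
q=1: [∞, 4, ∞]
q=2: [13, ∞, -3]
q=3: [∞, 1, ∞]
Optimal cycle mean attained by: cycle 1->2->1, total (-7) + 4, length 2.
Answer: λ = -3/2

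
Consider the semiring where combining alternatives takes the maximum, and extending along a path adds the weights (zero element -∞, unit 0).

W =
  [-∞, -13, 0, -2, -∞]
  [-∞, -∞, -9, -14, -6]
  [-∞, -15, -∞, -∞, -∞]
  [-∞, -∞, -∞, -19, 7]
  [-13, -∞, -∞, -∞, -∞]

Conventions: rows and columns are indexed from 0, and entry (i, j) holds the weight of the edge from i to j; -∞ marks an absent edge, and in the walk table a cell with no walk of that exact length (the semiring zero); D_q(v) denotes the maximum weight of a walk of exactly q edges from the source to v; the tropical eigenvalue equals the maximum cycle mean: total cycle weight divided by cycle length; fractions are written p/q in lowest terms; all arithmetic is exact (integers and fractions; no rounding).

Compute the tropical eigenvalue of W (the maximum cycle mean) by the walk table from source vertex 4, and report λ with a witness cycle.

q=0: [-∞, -∞, -∞, -∞, 0]
q=1: [-13, -∞, -∞, -∞, -∞]
q=2: [-∞, -26, -13, -15, -∞]
q=3: [-∞, -28, -35, -34, -8]
q=4: [-21, -50, -37, -42, -27]
q=5: [-40, -34, -21, -23, -35]
Optimal cycle mean attained by: cycle 0->3->4->0, total (-2) + 7 + (-13), length 3.
Answer: λ = -8/3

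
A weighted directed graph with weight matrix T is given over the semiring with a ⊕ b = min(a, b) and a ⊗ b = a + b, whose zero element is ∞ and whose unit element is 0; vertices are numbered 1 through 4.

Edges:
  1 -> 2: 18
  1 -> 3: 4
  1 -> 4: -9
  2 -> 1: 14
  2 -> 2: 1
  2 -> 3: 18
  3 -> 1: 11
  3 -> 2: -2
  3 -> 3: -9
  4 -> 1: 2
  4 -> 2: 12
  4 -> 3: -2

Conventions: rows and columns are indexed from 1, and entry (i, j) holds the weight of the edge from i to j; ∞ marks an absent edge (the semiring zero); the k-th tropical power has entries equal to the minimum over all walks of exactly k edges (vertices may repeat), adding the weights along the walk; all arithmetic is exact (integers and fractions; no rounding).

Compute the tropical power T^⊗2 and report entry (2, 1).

T^⊗2:
  [-7, 2, -11, ∞]
  [15, 2, 9, 5]
  [2, -11, -18, 2]
  [9, -4, -11, -7]
Key observation: the optimum is the walk 2->2->1, with weight 1 + 14 = 15.
Optimal value attained by: walk 2->2->1.
Answer: (T^⊗2)[2][1] = 15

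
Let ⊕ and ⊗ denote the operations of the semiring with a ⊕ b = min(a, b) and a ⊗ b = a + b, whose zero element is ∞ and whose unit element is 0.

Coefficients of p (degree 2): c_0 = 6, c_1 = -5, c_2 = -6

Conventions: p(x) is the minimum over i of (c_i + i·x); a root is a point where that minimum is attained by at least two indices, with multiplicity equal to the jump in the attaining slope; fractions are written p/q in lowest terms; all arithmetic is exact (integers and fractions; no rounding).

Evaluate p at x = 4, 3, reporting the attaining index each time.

p(4) = min(6+0·4=6, -5+1·4=-1, -6+2·4=2) = -1 (attained by i=1)
p(3) = min(6+0·3=6, -5+1·3=-2, -6+2·3=0) = -2 (attained by i=1)
Answer: p(4) = -1; p(3) = -2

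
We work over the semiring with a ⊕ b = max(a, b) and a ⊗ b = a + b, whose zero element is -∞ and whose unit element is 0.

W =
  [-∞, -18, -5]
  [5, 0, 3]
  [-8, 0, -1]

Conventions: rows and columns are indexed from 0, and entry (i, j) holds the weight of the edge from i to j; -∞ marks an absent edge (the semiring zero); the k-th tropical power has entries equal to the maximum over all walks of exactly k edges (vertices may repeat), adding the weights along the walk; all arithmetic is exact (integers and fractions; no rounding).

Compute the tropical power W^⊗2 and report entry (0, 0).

W^⊗2:
  [-13, -5, -6]
  [5, 3, 3]
  [5, 0, 3]
Key observation: the optimum is the walk 0->1->0, with weight (-18) + 5 = -13.
Optimal value attained by: walk 0->1->0.
Answer: (W^⊗2)[0][0] = -13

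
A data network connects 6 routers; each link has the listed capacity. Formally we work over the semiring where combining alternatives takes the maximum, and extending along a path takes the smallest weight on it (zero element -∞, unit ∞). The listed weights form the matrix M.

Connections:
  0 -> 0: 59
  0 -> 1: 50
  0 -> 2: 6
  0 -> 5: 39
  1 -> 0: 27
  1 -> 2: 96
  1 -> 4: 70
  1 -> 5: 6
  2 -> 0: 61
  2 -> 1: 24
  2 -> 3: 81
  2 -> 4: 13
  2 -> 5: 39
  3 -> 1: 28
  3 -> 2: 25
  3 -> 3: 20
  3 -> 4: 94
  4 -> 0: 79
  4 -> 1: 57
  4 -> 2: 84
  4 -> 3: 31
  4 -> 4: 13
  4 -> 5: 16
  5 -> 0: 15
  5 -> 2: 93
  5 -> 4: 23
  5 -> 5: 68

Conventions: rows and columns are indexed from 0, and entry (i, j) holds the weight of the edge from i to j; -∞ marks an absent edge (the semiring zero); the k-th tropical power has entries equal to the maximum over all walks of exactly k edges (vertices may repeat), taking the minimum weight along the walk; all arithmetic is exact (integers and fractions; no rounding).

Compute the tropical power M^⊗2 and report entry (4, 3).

M^⊗2:
  [59, 50, 50, 6, 50, 39]
  [70, 57, 70, 81, 13, 39]
  [59, 50, 39, 20, 81, 39]
  [79, 57, 84, 31, 28, 25]
  [61, 50, 57, 81, 57, 39]
  [61, 24, 68, 81, 23, 68]
Key observation: the optimum is the walk 4->2->3, with weight 84 min 81 = 81.
Optimal value attained by: walk 4->2->3.
Answer: (M^⊗2)[4][3] = 81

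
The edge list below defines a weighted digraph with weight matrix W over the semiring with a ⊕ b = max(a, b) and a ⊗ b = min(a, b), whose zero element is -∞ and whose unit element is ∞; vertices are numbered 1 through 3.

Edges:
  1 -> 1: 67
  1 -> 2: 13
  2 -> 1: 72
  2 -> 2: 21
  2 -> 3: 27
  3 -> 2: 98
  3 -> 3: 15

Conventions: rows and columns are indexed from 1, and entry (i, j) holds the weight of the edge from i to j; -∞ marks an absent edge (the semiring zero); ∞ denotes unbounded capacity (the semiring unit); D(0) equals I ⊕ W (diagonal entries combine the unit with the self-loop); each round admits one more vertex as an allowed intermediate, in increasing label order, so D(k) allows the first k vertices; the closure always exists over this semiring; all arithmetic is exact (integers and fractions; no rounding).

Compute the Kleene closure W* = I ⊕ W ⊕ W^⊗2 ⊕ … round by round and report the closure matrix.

D(0):
  [∞, 13, -∞]
  [72, ∞, 27]
  [-∞, 98, ∞]
D(1):
  [∞, 13, -∞]
  [72, ∞, 27]
  [-∞, 98, ∞]
D(2):
  [∞, 13, 13]
  [72, ∞, 27]
  [72, 98, ∞]
D(3):
  [∞, 13, 13]
  [72, ∞, 27]
  [72, 98, ∞]
Answer: W* = [[∞, 13, 13], [72, ∞, 27], [72, 98, ∞]]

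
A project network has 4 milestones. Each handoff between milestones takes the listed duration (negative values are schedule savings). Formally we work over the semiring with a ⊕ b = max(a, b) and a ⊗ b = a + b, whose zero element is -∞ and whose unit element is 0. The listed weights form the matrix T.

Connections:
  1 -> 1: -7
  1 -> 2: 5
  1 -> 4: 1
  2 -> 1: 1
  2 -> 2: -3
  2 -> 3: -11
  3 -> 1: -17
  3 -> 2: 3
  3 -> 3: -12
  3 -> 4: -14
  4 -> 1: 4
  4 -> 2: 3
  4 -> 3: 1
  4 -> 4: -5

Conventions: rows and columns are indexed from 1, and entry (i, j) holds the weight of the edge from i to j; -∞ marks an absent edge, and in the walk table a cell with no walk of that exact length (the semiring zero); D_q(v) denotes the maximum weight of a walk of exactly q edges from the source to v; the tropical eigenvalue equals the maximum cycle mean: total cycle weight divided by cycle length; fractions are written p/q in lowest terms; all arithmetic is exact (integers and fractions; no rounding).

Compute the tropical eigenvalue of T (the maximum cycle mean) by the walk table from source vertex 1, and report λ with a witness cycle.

q=0: [0, -∞, -∞, -∞]
q=1: [-7, 5, -∞, 1]
q=2: [6, 4, 2, -4]
q=3: [5, 11, -3, 7]
q=4: [12, 10, 8, 6]
Optimal cycle mean attained by: cycle 1->2->1, total 5 + 1, length 2.
Answer: λ = 3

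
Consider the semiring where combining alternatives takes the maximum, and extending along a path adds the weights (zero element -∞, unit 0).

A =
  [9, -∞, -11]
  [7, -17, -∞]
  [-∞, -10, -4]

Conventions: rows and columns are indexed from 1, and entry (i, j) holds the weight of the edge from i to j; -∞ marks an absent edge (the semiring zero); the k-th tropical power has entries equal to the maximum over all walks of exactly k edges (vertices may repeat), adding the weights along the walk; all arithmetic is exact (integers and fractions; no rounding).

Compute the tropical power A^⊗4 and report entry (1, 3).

A^⊗2:
  [18, -21, -2]
  [16, -34, -4]
  [-3, -14, -8]
A^⊗3:
  [27, -12, 7]
  [25, -14, 5]
  [6, -18, -12]
A^⊗4:
  [36, -3, 16]
  [34, -5, 14]
  [15, -22, -5]
Key observation: the optimum is the walk 1->1->1->1->3, with weight 9 + 9 + 9 + (-11) = 16.
Optimal value attained by: walk 1->1->1->1->3.
Answer: (A^⊗4)[1][3] = 16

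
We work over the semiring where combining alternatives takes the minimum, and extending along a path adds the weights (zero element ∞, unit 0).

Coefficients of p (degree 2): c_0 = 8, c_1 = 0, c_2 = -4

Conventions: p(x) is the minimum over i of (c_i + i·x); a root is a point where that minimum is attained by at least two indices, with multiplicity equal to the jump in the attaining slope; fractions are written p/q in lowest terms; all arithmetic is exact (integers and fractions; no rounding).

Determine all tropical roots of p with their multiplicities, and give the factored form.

hull edge (i=0, c=8) to (i=1, c=0): slope -8, span 1
hull edge (i=1, c=0) to (i=2, c=-4): slope -4, span 1
Factored form: p(x) = -4 ⊗ (x ⊕ 4) ⊗ (x ⊕ 8)
Answer: roots = 4 (mult 1), 8 (mult 1)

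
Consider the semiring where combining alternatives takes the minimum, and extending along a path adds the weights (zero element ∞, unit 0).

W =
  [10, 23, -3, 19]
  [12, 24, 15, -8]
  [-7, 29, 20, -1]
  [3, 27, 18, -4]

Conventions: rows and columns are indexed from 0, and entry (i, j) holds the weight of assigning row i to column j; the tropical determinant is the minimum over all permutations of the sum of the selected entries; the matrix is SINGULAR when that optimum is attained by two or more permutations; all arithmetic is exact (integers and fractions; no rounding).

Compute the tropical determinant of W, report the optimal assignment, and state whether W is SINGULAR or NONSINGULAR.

σ = (0, 1, 2, 3): 10 + 24 + 20 + (-4) = 50
σ = (0, 1, 3, 2): 10 + 24 + (-1) + 18 = 51
σ = (0, 2, 1, 3): 10 + 15 + 29 + (-4) = 50
σ = (0, 2, 3, 1): 10 + 15 + (-1) + 27 = 51
σ = (0, 3, 1, 2): 10 + (-8) + 29 + 18 = 49
σ = (0, 3, 2, 1): 10 + (-8) + 20 + 27 = 49
σ = (1, 0, 2, 3): 23 + 12 + 20 + (-4) = 51
σ = (1, 0, 3, 2): 23 + 12 + (-1) + 18 = 52
σ = (1, 2, 0, 3): 23 + 15 + (-7) + (-4) = 27
σ = (1, 2, 3, 0): 23 + 15 + (-1) + 3 = 40
σ = (1, 3, 0, 2): 23 + (-8) + (-7) + 18 = 26
σ = (1, 3, 2, 0): 23 + (-8) + 20 + 3 = 38
σ = (2, 0, 1, 3): (-3) + 12 + 29 + (-4) = 34
σ = (2, 0, 3, 1): (-3) + 12 + (-1) + 27 = 35
σ = (2, 1, 0, 3): (-3) + 24 + (-7) + (-4) = 10
σ = (2, 1, 3, 0): (-3) + 24 + (-1) + 3 = 23
σ = (2, 3, 0, 1): (-3) + (-8) + (-7) + 27 = 9
σ = (2, 3, 1, 0): (-3) + (-8) + 29 + 3 = 21
σ = (3, 0, 1, 2): 19 + 12 + 29 + 18 = 78
σ = (3, 0, 2, 1): 19 + 12 + 20 + 27 = 78
σ = (3, 1, 0, 2): 19 + 24 + (-7) + 18 = 54
σ = (3, 1, 2, 0): 19 + 24 + 20 + 3 = 66
σ = (3, 2, 0, 1): 19 + 15 + (-7) + 27 = 54
σ = (3, 2, 1, 0): 19 + 15 + 29 + 3 = 66
Optimal value attained by: σ = (2, 3, 0, 1).
Answer: det⊕(W) = 9; verdict: NONSINGULAR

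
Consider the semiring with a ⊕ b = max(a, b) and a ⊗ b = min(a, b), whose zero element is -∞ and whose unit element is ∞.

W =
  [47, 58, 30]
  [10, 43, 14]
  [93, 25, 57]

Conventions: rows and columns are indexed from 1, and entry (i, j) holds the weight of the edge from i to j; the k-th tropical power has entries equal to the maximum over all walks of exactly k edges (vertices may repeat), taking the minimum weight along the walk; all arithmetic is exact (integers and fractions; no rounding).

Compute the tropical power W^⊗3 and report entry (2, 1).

W^⊗2:
  [47, 47, 30]
  [14, 43, 14]
  [57, 58, 57]
W^⊗3:
  [47, 47, 30]
  [14, 43, 14]
  [57, 57, 57]
Key observation: the optimum is the walk 2->2->3->1, with weight 43 min 14 min 93 = 14.
Optimal value attained by: walk 2->2->3->1.
Answer: (W^⊗3)[2][1] = 14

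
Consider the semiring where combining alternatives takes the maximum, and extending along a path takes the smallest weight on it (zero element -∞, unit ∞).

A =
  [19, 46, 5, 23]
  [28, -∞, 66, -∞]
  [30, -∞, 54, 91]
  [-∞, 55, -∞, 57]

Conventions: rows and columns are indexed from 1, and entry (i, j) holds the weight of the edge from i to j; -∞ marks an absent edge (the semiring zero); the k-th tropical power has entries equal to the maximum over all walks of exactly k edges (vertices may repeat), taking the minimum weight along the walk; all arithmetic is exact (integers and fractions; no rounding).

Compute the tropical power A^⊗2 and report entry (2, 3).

A^⊗2:
  [28, 23, 46, 23]
  [30, 28, 54, 66]
  [30, 55, 54, 57]
  [28, 55, 55, 57]
Key observation: the optimum is the walk 2->3->3, with weight 66 min 54 = 54.
Optimal value attained by: walk 2->3->3.
Answer: (A^⊗2)[2][3] = 54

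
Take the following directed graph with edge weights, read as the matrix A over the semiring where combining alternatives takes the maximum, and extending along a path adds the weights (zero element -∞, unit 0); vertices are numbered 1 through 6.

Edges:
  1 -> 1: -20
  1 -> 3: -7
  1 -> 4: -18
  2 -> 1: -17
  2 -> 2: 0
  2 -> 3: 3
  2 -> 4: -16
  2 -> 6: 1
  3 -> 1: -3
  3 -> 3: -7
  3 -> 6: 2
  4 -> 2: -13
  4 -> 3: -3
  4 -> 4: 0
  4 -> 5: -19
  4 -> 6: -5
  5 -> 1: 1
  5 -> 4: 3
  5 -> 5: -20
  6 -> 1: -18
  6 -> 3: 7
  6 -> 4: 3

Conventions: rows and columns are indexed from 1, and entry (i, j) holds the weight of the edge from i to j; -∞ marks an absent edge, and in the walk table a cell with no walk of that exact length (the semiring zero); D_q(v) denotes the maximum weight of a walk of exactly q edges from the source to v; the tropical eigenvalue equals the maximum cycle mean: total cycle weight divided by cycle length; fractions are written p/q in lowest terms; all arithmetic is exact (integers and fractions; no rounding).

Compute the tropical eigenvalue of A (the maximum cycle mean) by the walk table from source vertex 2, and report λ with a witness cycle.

q=0: [-∞, 0, -∞, -∞, -∞, -∞]
q=1: [-17, 0, 3, -16, -∞, 1]
q=2: [0, 0, 8, 4, -35, 5]
q=3: [5, 0, 12, 8, -15, 10]
q=4: [9, 0, 17, 13, -11, 14]
q=5: [14, 0, 21, 17, -6, 19]
q=6: [18, 4, 26, 22, -2, 23]
Optimal cycle mean attained by: cycle 3->6->3, total 2 + 7, length 2.
Answer: λ = 9/2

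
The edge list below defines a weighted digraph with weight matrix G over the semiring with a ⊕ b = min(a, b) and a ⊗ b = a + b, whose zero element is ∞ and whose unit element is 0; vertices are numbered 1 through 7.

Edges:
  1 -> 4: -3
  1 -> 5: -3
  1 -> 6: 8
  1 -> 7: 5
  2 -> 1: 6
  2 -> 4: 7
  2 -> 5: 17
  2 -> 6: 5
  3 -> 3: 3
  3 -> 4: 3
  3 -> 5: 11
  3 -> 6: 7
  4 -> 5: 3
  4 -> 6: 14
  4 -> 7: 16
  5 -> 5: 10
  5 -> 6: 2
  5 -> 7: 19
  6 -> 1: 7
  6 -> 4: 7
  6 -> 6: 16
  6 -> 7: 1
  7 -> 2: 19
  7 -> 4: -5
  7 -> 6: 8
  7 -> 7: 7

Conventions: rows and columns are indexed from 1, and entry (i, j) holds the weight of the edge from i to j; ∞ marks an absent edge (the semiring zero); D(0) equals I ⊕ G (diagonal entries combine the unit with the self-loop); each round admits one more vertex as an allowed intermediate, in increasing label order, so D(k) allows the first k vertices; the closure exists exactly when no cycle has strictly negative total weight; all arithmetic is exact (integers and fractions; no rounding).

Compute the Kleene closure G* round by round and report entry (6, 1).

D(0):
  [0, ∞, ∞, -3, -3, 8, 5]
  [6, 0, ∞, 7, 17, 5, ∞]
  [∞, ∞, 0, 3, 11, 7, ∞]
  [∞, ∞, ∞, 0, 3, 14, 16]
  [∞, ∞, ∞, ∞, 0, 2, 19]
  [7, ∞, ∞, 7, ∞, 0, 1]
  [∞, 19, ∞, -5, ∞, 8, 0]
D(1):
  [0, ∞, ∞, -3, -3, 8, 5]
  [6, 0, ∞, 3, 3, 5, 11]
  [∞, ∞, 0, 3, 11, 7, ∞]
  [∞, ∞, ∞, 0, 3, 14, 16]
  [∞, ∞, ∞, ∞, 0, 2, 19]
  [7, ∞, ∞, 4, 4, 0, 1]
  [∞, 19, ∞, -5, ∞, 8, 0]
D(2):
  [0, ∞, ∞, -3, -3, 8, 5]
  [6, 0, ∞, 3, 3, 5, 11]
  [∞, ∞, 0, 3, 11, 7, ∞]
  [∞, ∞, ∞, 0, 3, 14, 16]
  [∞, ∞, ∞, ∞, 0, 2, 19]
  [7, ∞, ∞, 4, 4, 0, 1]
  [25, 19, ∞, -5, 22, 8, 0]
D(3):
  [0, ∞, ∞, -3, -3, 8, 5]
  [6, 0, ∞, 3, 3, 5, 11]
  [∞, ∞, 0, 3, 11, 7, ∞]
  [∞, ∞, ∞, 0, 3, 14, 16]
  [∞, ∞, ∞, ∞, 0, 2, 19]
  [7, ∞, ∞, 4, 4, 0, 1]
  [25, 19, ∞, -5, 22, 8, 0]
D(4):
  [0, ∞, ∞, -3, -3, 8, 5]
  [6, 0, ∞, 3, 3, 5, 11]
  [∞, ∞, 0, 3, 6, 7, 19]
  [∞, ∞, ∞, 0, 3, 14, 16]
  [∞, ∞, ∞, ∞, 0, 2, 19]
  [7, ∞, ∞, 4, 4, 0, 1]
  [25, 19, ∞, -5, -2, 8, 0]
D(5):
  [0, ∞, ∞, -3, -3, -1, 5]
  [6, 0, ∞, 3, 3, 5, 11]
  [∞, ∞, 0, 3, 6, 7, 19]
  [∞, ∞, ∞, 0, 3, 5, 16]
  [∞, ∞, ∞, ∞, 0, 2, 19]
  [7, ∞, ∞, 4, 4, 0, 1]
  [25, 19, ∞, -5, -2, 0, 0]
D(6):
  [0, ∞, ∞, -3, -3, -1, 0]
  [6, 0, ∞, 3, 3, 5, 6]
  [14, ∞, 0, 3, 6, 7, 8]
  [12, ∞, ∞, 0, 3, 5, 6]
  [9, ∞, ∞, 6, 0, 2, 3]
  [7, ∞, ∞, 4, 4, 0, 1]
  [7, 19, ∞, -5, -2, 0, 0]
D(7):
  [0, 19, ∞, -5, -3, -1, 0]
  [6, 0, ∞, 1, 3, 5, 6]
  [14, 27, 0, 3, 6, 7, 8]
  [12, 25, ∞, 0, 3, 5, 6]
  [9, 22, ∞, -2, 0, 2, 3]
  [7, 20, ∞, -4, -1, 0, 1]
  [7, 19, ∞, -5, -2, 0, 0]
Answer: G*[6][1] = 7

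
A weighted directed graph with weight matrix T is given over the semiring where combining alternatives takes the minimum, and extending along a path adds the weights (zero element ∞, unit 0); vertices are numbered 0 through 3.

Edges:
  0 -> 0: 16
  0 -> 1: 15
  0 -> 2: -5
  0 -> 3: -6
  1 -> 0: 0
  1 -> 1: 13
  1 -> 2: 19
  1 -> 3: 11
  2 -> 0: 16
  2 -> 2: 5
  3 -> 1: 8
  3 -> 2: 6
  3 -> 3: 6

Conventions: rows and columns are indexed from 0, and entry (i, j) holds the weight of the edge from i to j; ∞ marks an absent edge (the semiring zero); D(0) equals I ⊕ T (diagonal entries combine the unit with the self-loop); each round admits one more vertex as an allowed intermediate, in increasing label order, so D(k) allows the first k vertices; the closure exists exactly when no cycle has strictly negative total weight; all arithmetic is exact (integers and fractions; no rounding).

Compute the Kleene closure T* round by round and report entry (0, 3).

D(0):
  [0, 15, -5, -6]
  [0, 0, 19, 11]
  [16, ∞, 0, ∞]
  [∞, 8, 6, 0]
D(1):
  [0, 15, -5, -6]
  [0, 0, -5, -6]
  [16, 31, 0, 10]
  [∞, 8, 6, 0]
D(2):
  [0, 15, -5, -6]
  [0, 0, -5, -6]
  [16, 31, 0, 10]
  [8, 8, 3, 0]
D(3):
  [0, 15, -5, -6]
  [0, 0, -5, -6]
  [16, 31, 0, 10]
  [8, 8, 3, 0]
D(4):
  [0, 2, -5, -6]
  [0, 0, -5, -6]
  [16, 18, 0, 10]
  [8, 8, 3, 0]
Answer: T*[0][3] = -6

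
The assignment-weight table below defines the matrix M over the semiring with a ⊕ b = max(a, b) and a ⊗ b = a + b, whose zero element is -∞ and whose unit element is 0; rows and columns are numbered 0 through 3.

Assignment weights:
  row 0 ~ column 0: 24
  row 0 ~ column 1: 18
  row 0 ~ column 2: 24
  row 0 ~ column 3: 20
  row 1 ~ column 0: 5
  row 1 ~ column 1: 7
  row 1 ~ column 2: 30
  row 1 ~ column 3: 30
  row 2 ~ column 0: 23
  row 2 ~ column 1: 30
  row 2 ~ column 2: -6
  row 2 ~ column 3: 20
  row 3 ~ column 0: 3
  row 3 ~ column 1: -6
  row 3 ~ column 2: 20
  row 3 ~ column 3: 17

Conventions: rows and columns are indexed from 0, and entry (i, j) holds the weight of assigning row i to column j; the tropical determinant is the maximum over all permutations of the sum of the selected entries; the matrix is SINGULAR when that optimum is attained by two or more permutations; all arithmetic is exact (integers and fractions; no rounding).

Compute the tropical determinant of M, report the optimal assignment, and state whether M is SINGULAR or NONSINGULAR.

σ = (0, 1, 2, 3): 24 + 7 + (-6) + 17 = 42
σ = (0, 1, 3, 2): 24 + 7 + 20 + 20 = 71
σ = (0, 2, 1, 3): 24 + 30 + 30 + 17 = 101
σ = (0, 2, 3, 1): 24 + 30 + 20 + (-6) = 68
σ = (0, 3, 1, 2): 24 + 30 + 30 + 20 = 104
σ = (0, 3, 2, 1): 24 + 30 + (-6) + (-6) = 42
σ = (1, 0, 2, 3): 18 + 5 + (-6) + 17 = 34
σ = (1, 0, 3, 2): 18 + 5 + 20 + 20 = 63
σ = (1, 2, 0, 3): 18 + 30 + 23 + 17 = 88
σ = (1, 2, 3, 0): 18 + 30 + 20 + 3 = 71
σ = (1, 3, 0, 2): 18 + 30 + 23 + 20 = 91
σ = (1, 3, 2, 0): 18 + 30 + (-6) + 3 = 45
σ = (2, 0, 1, 3): 24 + 5 + 30 + 17 = 76
σ = (2, 0, 3, 1): 24 + 5 + 20 + (-6) = 43
σ = (2, 1, 0, 3): 24 + 7 + 23 + 17 = 71
σ = (2, 1, 3, 0): 24 + 7 + 20 + 3 = 54
σ = (2, 3, 0, 1): 24 + 30 + 23 + (-6) = 71
σ = (2, 3, 1, 0): 24 + 30 + 30 + 3 = 87
σ = (3, 0, 1, 2): 20 + 5 + 30 + 20 = 75
σ = (3, 0, 2, 1): 20 + 5 + (-6) + (-6) = 13
σ = (3, 1, 0, 2): 20 + 7 + 23 + 20 = 70
σ = (3, 1, 2, 0): 20 + 7 + (-6) + 3 = 24
σ = (3, 2, 0, 1): 20 + 30 + 23 + (-6) = 67
σ = (3, 2, 1, 0): 20 + 30 + 30 + 3 = 83
Optimal value attained by: σ = (0, 3, 1, 2).
Answer: det⊕(M) = 104; verdict: NONSINGULAR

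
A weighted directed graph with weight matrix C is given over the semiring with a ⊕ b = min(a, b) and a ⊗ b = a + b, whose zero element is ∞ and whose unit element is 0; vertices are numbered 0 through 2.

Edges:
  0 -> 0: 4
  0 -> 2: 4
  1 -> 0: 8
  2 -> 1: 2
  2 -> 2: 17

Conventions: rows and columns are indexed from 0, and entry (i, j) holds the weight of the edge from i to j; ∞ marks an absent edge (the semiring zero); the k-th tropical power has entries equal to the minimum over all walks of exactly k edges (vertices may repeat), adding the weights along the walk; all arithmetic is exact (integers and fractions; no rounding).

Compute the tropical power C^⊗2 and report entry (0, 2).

C^⊗2:
  [8, 6, 8]
  [12, ∞, 12]
  [10, 19, 34]
Key observation: the optimum is the walk 0->0->2, with weight 4 + 4 = 8.
Optimal value attained by: walk 0->0->2.
Answer: (C^⊗2)[0][2] = 8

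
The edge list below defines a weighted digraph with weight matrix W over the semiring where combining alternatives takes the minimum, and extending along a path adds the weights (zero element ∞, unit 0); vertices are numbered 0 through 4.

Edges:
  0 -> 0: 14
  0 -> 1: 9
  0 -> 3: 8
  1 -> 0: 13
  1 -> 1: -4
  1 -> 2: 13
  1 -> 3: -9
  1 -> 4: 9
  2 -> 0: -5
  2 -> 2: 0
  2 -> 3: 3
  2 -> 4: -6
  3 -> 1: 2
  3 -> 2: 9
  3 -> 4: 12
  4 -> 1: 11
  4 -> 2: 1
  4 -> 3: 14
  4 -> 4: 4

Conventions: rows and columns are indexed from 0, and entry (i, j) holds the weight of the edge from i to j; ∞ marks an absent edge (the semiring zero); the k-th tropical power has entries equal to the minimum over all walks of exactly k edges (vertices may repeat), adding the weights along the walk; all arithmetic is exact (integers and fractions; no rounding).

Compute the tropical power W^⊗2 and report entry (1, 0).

W^⊗2:
  [22, 5, 17, 0, 18]
  [8, -8, 0, -13, 3]
  [-5, 4, -5, 3, -6]
  [4, -2, 9, -7, 3]
  [-4, 7, 1, 2, -5]
Key observation: the optimum is the walk 1->2->0, with weight 13 + (-5) = 8.
Optimal value attained by: walk 1->2->0.
Answer: (W^⊗2)[1][0] = 8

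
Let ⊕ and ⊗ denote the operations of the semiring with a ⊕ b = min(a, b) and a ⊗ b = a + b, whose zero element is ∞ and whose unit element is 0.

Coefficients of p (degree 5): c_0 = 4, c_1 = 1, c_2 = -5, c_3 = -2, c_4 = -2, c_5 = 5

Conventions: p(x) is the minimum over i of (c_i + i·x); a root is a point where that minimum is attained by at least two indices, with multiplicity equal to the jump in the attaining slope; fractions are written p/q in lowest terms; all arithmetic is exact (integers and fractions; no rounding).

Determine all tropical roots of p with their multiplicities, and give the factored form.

hull edge (i=0, c=4) to (i=2, c=-5): slope -9/2, span 2
hull edge (i=2, c=-5) to (i=4, c=-2): slope 3/2, span 2
hull edge (i=4, c=-2) to (i=5, c=5): slope 7, span 1
Factored form: p(x) = 5 ⊗ (x ⊕ (-7)) ⊗ (x ⊕ (-3/2)) ⊗ (x ⊕ (-3/2)) ⊗ (x ⊕ 9/2) ⊗ (x ⊕ 9/2)
Answer: roots = -7 (mult 1), -3/2 (mult 2), 9/2 (mult 2)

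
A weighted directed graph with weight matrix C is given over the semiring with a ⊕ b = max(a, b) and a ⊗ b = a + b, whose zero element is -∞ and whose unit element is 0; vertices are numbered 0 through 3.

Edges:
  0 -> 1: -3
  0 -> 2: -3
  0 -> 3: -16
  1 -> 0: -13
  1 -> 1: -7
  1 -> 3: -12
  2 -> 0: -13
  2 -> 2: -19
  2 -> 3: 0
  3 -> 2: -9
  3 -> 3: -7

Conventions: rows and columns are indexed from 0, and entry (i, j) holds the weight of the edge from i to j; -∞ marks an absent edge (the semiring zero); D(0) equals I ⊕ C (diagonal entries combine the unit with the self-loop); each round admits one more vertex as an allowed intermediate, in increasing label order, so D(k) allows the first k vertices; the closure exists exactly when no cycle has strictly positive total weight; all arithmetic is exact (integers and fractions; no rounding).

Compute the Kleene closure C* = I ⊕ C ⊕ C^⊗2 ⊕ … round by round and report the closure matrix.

D(0):
  [0, -3, -3, -16]
  [-13, 0, -∞, -12]
  [-13, -∞, 0, 0]
  [-∞, -∞, -9, 0]
D(1):
  [0, -3, -3, -16]
  [-13, 0, -16, -12]
  [-13, -16, 0, 0]
  [-∞, -∞, -9, 0]
D(2):
  [0, -3, -3, -15]
  [-13, 0, -16, -12]
  [-13, -16, 0, 0]
  [-∞, -∞, -9, 0]
D(3):
  [0, -3, -3, -3]
  [-13, 0, -16, -12]
  [-13, -16, 0, 0]
  [-22, -25, -9, 0]
D(4):
  [0, -3, -3, -3]
  [-13, 0, -16, -12]
  [-13, -16, 0, 0]
  [-22, -25, -9, 0]
Answer: C* = [[0, -3, -3, -3], [-13, 0, -16, -12], [-13, -16, 0, 0], [-22, -25, -9, 0]]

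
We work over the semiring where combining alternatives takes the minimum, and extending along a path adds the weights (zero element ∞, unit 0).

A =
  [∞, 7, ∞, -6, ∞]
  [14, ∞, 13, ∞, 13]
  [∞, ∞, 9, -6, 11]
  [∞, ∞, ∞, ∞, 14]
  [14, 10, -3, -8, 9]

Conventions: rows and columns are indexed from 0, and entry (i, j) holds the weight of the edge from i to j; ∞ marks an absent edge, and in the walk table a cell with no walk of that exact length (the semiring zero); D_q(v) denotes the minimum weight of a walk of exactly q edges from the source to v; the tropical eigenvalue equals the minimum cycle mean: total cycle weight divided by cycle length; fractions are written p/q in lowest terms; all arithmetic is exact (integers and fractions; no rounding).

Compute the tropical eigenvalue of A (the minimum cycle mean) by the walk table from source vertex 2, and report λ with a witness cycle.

q=0: [∞, ∞, 0, ∞, ∞]
q=1: [∞, ∞, 9, -6, 11]
q=2: [25, 21, 8, 3, 8]
q=3: [22, 18, 5, 0, 17]
q=4: [31, 27, 14, -1, 14]
q=5: [28, 24, 11, 6, 13]
Optimal cycle mean attained by: cycle 2->3->4->2, total (-6) + 14 + (-3), length 3.
Answer: λ = 5/3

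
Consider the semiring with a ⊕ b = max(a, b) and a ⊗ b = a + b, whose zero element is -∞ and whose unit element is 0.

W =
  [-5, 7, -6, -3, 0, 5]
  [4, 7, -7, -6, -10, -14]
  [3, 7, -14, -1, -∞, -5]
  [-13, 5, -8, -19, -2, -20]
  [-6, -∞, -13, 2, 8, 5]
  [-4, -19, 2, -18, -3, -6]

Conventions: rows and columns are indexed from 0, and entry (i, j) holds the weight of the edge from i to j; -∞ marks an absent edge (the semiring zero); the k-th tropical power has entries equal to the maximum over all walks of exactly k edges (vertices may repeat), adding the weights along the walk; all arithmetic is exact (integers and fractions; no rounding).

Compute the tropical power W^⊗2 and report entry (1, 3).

W^⊗2:
  [11, 14, 7, 2, 8, 5]
  [11, 14, 0, 1, 4, 9]
  [11, 14, 0, 1, 3, 8]
  [9, 12, -2, 0, 6, 3]
  [2, 7, 7, 10, 16, 13]
  [5, 9, -4, 1, 5, 2]
Key observation: the optimum is the walk 1->0->3, with weight 4 + (-3) = 1.
Optimal value attained by: walk 1->0->3.
Answer: (W^⊗2)[1][3] = 1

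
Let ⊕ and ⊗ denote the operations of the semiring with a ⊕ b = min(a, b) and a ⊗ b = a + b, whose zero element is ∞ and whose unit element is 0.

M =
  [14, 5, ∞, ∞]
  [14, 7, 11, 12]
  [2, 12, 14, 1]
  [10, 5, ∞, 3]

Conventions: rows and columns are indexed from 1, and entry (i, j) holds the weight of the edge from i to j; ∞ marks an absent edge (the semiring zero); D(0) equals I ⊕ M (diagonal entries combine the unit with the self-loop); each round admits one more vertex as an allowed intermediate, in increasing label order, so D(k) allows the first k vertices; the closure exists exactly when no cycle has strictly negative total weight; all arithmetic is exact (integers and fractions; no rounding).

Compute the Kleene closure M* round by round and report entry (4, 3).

D(0):
  [0, 5, ∞, ∞]
  [14, 0, 11, 12]
  [2, 12, 0, 1]
  [10, 5, ∞, 0]
D(1):
  [0, 5, ∞, ∞]
  [14, 0, 11, 12]
  [2, 7, 0, 1]
  [10, 5, ∞, 0]
D(2):
  [0, 5, 16, 17]
  [14, 0, 11, 12]
  [2, 7, 0, 1]
  [10, 5, 16, 0]
D(3):
  [0, 5, 16, 17]
  [13, 0, 11, 12]
  [2, 7, 0, 1]
  [10, 5, 16, 0]
D(4):
  [0, 5, 16, 17]
  [13, 0, 11, 12]
  [2, 6, 0, 1]
  [10, 5, 16, 0]
Answer: M*[4][3] = 16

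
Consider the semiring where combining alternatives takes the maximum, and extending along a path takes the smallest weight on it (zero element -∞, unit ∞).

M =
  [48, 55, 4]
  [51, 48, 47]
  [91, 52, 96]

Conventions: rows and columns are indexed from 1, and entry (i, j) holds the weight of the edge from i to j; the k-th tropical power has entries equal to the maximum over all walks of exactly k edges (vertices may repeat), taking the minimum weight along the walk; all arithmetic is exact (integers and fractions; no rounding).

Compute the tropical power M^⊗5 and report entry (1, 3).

M^⊗2:
  [51, 48, 47]
  [48, 51, 47]
  [91, 55, 96]
M^⊗3:
  [48, 51, 47]
  [51, 48, 47]
  [91, 55, 96]
M^⊗4:
  [51, 48, 47]
  [48, 51, 47]
  [91, 55, 96]
M^⊗5:
  [48, 51, 47]
  [51, 48, 47]
  [91, 55, 96]
Key observation: the optimum is the walk 1->1->1->1->2->3, with weight 48 min 48 min 48 min 55 min 47 = 47.
Optimal value attained by: walk 1->1->1->1->2->3.
Answer: (M^⊗5)[1][3] = 47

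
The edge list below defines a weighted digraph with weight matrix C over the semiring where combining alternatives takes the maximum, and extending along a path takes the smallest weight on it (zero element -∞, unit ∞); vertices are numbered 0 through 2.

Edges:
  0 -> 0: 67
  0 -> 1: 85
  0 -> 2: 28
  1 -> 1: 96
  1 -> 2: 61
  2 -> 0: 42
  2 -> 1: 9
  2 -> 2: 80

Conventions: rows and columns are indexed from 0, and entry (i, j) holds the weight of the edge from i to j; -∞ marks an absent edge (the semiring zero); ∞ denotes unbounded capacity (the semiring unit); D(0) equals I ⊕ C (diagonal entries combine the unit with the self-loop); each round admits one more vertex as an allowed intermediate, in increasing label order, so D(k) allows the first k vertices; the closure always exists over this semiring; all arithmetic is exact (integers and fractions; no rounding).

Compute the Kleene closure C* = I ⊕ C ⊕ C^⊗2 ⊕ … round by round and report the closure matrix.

D(0):
  [∞, 85, 28]
  [-∞, ∞, 61]
  [42, 9, ∞]
D(1):
  [∞, 85, 28]
  [-∞, ∞, 61]
  [42, 42, ∞]
D(2):
  [∞, 85, 61]
  [-∞, ∞, 61]
  [42, 42, ∞]
D(3):
  [∞, 85, 61]
  [42, ∞, 61]
  [42, 42, ∞]
Answer: C* = [[∞, 85, 61], [42, ∞, 61], [42, 42, ∞]]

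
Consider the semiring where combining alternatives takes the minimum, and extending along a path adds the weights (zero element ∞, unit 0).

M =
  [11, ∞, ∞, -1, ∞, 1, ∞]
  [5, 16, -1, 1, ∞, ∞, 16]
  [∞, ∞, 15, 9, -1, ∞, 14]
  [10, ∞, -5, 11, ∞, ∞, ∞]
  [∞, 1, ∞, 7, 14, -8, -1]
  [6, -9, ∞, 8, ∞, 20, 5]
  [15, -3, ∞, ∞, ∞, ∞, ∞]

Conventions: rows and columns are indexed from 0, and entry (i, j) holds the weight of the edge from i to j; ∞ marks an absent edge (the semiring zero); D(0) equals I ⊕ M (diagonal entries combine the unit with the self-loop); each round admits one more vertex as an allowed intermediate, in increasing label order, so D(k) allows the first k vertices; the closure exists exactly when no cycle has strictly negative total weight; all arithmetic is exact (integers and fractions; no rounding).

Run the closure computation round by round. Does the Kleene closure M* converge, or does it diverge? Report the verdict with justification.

D(0):
  [0, ∞, ∞, -1, ∞, 1, ∞]
  [5, 0, -1, 1, ∞, ∞, 16]
  [∞, ∞, 0, 9, -1, ∞, 14]
  [10, ∞, -5, 0, ∞, ∞, ∞]
  [∞, 1, ∞, 7, 0, -8, -1]
  [6, -9, ∞, 8, ∞, 0, 5]
  [15, -3, ∞, ∞, ∞, ∞, 0]
D(1):
  [0, ∞, ∞, -1, ∞, 1, ∞]
  [5, 0, -1, 1, ∞, 6, 16]
  [∞, ∞, 0, 9, -1, ∞, 14]
  [10, ∞, -5, 0, ∞, 11, ∞]
  [∞, 1, ∞, 7, 0, -8, -1]
  [6, -9, ∞, 5, ∞, 0, 5]
  [15, -3, ∞, 14, ∞, 16, 0]
Detection: at round 2, diagonal entry (5, 5) turns strictly negative.
Key observation: the cycle 5->1->0->5 has total weight (-9) + 5 + 1, which is strictly negative.
Answer: DIVERGES — negative cycle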